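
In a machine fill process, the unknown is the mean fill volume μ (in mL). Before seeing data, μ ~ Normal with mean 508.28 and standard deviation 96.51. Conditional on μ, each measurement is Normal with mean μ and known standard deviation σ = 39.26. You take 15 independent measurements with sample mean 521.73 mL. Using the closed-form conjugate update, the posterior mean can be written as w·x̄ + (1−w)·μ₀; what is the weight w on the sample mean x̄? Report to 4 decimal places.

0.9891

For Normal data with known variance σ², a Normal(μ₀, σ₀²) prior on μ is conjugate. Posterior precision = 1/σ₀² + n/σ²; posterior mean is the precision-weighted average of μ₀ and x̄.
σ₀² = 96.51² = 9314.1801, σ² = 39.26² = 1541.3476. Prior precision 1/σ₀² = 1/9314.1801; data precision n/σ² = 15/1541.3476.
w = (n/σ²)/(1/σ₀² + n/σ²) = n·σ₀²/(σ² + n·σ₀²) = 15·9314.1801/(1541.3476 + 15·9314.1801) = 139712.7015/141254.0491 = 0.9891.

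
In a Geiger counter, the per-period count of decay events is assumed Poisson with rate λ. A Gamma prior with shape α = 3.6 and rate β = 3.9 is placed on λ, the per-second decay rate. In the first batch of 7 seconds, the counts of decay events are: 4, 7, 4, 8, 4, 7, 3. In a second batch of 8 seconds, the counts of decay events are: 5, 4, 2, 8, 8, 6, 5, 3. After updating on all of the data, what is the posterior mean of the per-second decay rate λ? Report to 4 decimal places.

With a Gamma(shape α, rate β) prior, the Poisson likelihood is conjugate: the posterior is Gamma(α + ΣXᵢ, β + n).
Batch 1: sum of counts S = 37 over n = 7 seconds.
After batch 1: Gamma(α+S, β+n) = Gamma(3.6+37, 3.9+7) = Gamma(40.6, 10.9).
Batch 2: sum of counts S = 41 over n = 8 seconds.
After batch 2: Gamma(α+S, β+n) = Gamma(40.6+41, 10.9+8) = Gamma(81.6, 18.9).
Posterior mean = α/β = 81.6/18.9 = 4.3175.

4.3175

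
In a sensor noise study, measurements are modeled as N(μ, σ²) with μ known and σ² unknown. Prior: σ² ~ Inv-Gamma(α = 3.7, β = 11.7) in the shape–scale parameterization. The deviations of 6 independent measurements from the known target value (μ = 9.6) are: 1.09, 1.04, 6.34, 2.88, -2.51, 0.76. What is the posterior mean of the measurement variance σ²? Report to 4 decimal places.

With known mean μ and an Inverse-Gamma(α, β) prior on σ², the Normal likelihood is conjugate: posterior is Inv-Gamma(α + n/2, β + Σ(xᵢ−μ)²/2).
Σ(xᵢ−μ)² = (1.09)² + (1.04)² + (6.34)² + (2.88)² + (-2.51)² + (0.76)² = 57.6374.
Posterior: Inv-Gamma(3.7 + 6/2, 11.7 + 57.6374/2) = Inv-Gamma(6.70, 40.51870).
E[σ²|data] = β/(α−1) = 40.51870/5.70 = 7.1085.

7.1085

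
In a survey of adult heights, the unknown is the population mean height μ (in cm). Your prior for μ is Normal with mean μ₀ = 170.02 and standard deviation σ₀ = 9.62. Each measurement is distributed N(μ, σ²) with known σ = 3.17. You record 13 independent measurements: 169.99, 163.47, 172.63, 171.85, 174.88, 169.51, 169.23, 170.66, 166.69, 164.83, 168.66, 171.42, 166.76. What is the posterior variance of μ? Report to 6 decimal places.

0.766589

For Normal data with known variance σ², a Normal(μ₀, σ₀²) prior on μ is conjugate. Posterior precision = 1/σ₀² + n/σ²; posterior mean is the precision-weighted average of μ₀ and x̄.
σ₀² = 9.62² = 92.5444, σ² = 3.17² = 10.0489; σ² + n·σ₀² = 10.0489 + 13·92.5444 = 1213.1261.
Posterior precision = 1/σ₀² + n/σ² = 1/92.5444 + 13/10.0489 = (σ² + n·σ₀²)/(σ₀²σ²) = 1213.1261/(92.5444·10.0489); posterior variance σₙ² = σ₀²σ²/(σ² + n·σ₀²) = 92.5444·10.0489/1213.1261 = 0.766589.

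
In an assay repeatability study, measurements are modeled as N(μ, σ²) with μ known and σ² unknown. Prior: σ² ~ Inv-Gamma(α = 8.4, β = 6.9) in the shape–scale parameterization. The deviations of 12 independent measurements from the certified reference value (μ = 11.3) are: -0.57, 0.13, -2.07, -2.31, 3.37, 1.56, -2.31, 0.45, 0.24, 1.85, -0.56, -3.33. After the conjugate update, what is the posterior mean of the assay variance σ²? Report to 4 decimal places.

2.1632

With known mean μ and an Inverse-Gamma(α, β) prior on σ², the Normal likelihood is conjugate: posterior is Inv-Gamma(α + n/2, β + Σ(xᵢ−μ)²/2).
Σ(xᵢ−μ)² = (-0.57)² + (0.13)² + (-2.07)² + (-2.31)² + (3.37)² + (1.56)² + (-2.31)² + (0.45)² + (0.24)² + (1.85)² + (-0.56)² + (-3.33)² = 44.1745.
Posterior: Inv-Gamma(8.4 + 12/2, 6.9 + 44.1745/2) = Inv-Gamma(14.40, 28.98725).
E[σ²|data] = β/(α−1) = 28.98725/13.40 = 2.1632.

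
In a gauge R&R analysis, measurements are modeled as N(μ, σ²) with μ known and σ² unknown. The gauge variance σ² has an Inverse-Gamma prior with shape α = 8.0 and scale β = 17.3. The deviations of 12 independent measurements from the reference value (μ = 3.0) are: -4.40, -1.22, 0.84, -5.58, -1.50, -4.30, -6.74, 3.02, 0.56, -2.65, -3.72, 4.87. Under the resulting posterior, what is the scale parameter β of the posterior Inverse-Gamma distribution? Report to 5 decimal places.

103.73490

With known mean μ and an Inverse-Gamma(α, β) prior on σ², the Normal likelihood is conjugate: posterior is Inv-Gamma(α + n/2, β + Σ(xᵢ−μ)²/2).
Σ(xᵢ−μ)² = (-4.40)² + (-1.22)² + (0.84)² + (-5.58)² + (-1.50)² + (-4.30)² + (-6.74)² + (3.02)² + (0.56)² + (-2.65)² + (-3.72)² + (4.87)² = 172.8698.
Posterior: Inv-Gamma(8.0 + 12/2, 17.3 + 172.8698/2) = Inv-Gamma(14.00, 103.73490).
Posterior β = 103.73490.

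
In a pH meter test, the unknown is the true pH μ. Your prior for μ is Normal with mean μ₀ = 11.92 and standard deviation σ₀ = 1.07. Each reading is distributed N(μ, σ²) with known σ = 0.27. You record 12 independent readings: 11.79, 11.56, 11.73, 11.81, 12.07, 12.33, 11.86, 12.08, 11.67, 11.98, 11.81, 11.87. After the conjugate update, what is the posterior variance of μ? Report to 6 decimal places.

0.006043

For Normal data with known variance σ², a Normal(μ₀, σ₀²) prior on μ is conjugate. Posterior precision = 1/σ₀² + n/σ²; posterior mean is the precision-weighted average of μ₀ and x̄.
σ₀² = 1.07² = 1.1449, σ² = 0.27² = 0.0729; σ² + n·σ₀² = 0.0729 + 12·1.1449 = 13.8117.
Posterior precision = 1/σ₀² + n/σ² = 1/1.1449 + 12/0.0729 = (σ² + n·σ₀²)/(σ₀²σ²) = 13.8117/(1.1449·0.0729); posterior variance σₙ² = σ₀²σ²/(σ² + n·σ₀²) = 1.1449·0.0729/13.8117 = 0.006043.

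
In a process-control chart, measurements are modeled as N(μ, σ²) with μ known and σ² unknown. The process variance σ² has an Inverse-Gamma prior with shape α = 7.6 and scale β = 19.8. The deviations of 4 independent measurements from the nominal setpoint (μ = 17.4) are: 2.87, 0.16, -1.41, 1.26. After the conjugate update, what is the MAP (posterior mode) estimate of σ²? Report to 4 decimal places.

With known mean μ and an Inverse-Gamma(α, β) prior on σ², the Normal likelihood is conjugate: posterior is Inv-Gamma(α + n/2, β + Σ(xᵢ−μ)²/2).
Σ(xᵢ−μ)² = (2.87)² + (0.16)² + (-1.41)² + (1.26)² = 11.8382.
Posterior: Inv-Gamma(7.6 + 4/2, 19.8 + 11.8382/2) = Inv-Gamma(9.60, 25.71910).
Mode = β/(α+1) = 25.71910/10.60 = 2.4263.

2.4263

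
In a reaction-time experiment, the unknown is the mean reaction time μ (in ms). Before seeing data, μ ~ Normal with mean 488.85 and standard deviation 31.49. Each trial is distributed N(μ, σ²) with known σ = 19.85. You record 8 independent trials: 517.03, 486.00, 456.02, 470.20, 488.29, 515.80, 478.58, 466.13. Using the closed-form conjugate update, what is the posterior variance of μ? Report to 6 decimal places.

46.922231

For Normal data with known variance σ², a Normal(μ₀, σ₀²) prior on μ is conjugate. Posterior precision = 1/σ₀² + n/σ²; posterior mean is the precision-weighted average of μ₀ and x̄.
σ₀² = 31.49² = 991.6201, σ² = 19.85² = 394.0225; σ² + n·σ₀² = 394.0225 + 8·991.6201 = 8326.9833.
Posterior precision = 1/σ₀² + n/σ² = 1/991.6201 + 8/394.0225 = (σ² + n·σ₀²)/(σ₀²σ²) = 8326.9833/(991.6201·394.0225); posterior variance σₙ² = σ₀²σ²/(σ² + n·σ₀²) = 991.6201·394.0225/8326.9833 = 46.922231.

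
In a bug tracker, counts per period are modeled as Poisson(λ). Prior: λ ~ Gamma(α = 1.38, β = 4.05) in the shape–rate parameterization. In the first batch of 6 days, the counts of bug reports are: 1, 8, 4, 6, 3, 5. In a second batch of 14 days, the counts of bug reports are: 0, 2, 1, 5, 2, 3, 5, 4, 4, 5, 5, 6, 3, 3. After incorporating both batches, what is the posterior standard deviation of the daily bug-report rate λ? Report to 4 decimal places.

0.3634

With a Gamma(shape α, rate β) prior, the Poisson likelihood is conjugate: the posterior is Gamma(α + ΣXᵢ, β + n).
Batch 1: sum of counts S = 27 over n = 6 days.
After batch 1: Gamma(α+S, β+n) = Gamma(1.38+27, 4.05+6) = Gamma(28.38, 10.05).
Batch 2: sum of counts S = 48 over n = 14 days.
After batch 2: Gamma(α+S, β+n) = Gamma(28.38+48, 10.05+14) = Gamma(76.38, 24.05).
SD = √α/β = √76.38/24.05 = 0.3634.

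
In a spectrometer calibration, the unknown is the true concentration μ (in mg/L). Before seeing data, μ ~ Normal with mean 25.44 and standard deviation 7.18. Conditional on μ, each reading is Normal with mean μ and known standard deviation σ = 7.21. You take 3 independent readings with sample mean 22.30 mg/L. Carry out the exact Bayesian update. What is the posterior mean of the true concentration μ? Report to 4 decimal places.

23.0899

For Normal data with known variance σ², a Normal(μ₀, σ₀²) prior on μ is conjugate. Posterior precision = 1/σ₀² + n/σ²; posterior mean is the precision-weighted average of μ₀ and x̄.
n·x̄ = 3·22.30 = 66.9.
σ₀² = 7.18² = 51.5524, σ² = 7.21² = 51.9841; σ² + n·σ₀² = 51.9841 + 3·51.5524 = 206.6413.
Posterior mean = (μ₀/σ₀² + n·x̄/σ²)/(1/σ₀² + n/σ²) = (σ²·μ₀ + σ₀²·n·x̄)/(σ² + n·σ₀²) = (51.9841·25.44 + 51.5524·66.9)/206.6413 = 4771.331064/206.6413 = 23.0899.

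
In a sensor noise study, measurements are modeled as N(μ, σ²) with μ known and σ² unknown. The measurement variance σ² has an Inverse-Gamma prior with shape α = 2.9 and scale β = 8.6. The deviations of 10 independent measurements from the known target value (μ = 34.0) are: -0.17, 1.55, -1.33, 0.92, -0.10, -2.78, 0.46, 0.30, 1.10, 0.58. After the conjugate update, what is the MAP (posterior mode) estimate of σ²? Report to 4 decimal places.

With known mean μ and an Inverse-Gamma(α, β) prior on σ², the Normal likelihood is conjugate: posterior is Inv-Gamma(α + n/2, β + Σ(xᵢ−μ)²/2).
Σ(xᵢ−μ)² = (-0.17)² + (1.55)² + (-1.33)² + (0.92)² + (-0.10)² + (-2.78)² + (0.46)² + (0.30)² + (1.10)² + (0.58)² = 14.6331.
Posterior: Inv-Gamma(2.9 + 10/2, 8.6 + 14.6331/2) = Inv-Gamma(7.90, 15.91655).
Mode = β/(α+1) = 15.91655/8.90 = 1.7884.

1.7884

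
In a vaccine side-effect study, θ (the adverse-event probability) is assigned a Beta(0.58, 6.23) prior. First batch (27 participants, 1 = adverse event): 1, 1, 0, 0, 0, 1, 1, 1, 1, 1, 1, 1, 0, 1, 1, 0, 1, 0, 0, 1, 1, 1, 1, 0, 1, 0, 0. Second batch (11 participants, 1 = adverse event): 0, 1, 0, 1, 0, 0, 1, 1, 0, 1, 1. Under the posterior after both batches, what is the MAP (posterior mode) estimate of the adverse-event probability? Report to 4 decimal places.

0.5274

The Beta prior is conjugate to a Binomial/Bernoulli likelihood; the update adds successes to α and failures to β.
After batch 1: Beta(0.58+17, 6.23+10) = Beta(17.58, 16.23).
After batch 2: Beta(17.58+6, 16.23+5) = Beta(23.58, 21.23).
Mode of Beta(a,b) for a,b>1 is (a−1)/(a+b−2) = 22.58/42.81 = 0.5274.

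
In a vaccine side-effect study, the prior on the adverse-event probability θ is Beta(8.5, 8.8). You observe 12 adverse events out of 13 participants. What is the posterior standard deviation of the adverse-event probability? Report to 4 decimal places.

0.0836

The Beta prior is conjugate to a Binomial/Bernoulli likelihood; the update adds successes to α and failures to β.
Posterior: Beta(α+k, β+n−k) = Beta(8.5+12, 8.8+1) = Beta(20.5, 9.8).
Var = αβ/((α+β)²(α+β+1)) = 20.5·9.8/(30.3²·31.3) = 0.00699118; SD = √0.00699118 = 0.0836.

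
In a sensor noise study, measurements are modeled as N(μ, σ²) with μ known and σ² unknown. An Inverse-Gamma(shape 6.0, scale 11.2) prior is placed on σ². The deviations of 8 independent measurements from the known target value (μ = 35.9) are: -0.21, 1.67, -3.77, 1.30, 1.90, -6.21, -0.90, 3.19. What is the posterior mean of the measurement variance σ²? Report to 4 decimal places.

With known mean μ and an Inverse-Gamma(α, β) prior on σ², the Normal likelihood is conjugate: posterior is Inv-Gamma(α + n/2, β + Σ(xᵢ−μ)²/2).
Σ(xᵢ−μ)² = (-0.21)² + (1.67)² + (-3.77)² + (1.30)² + (1.90)² + (-6.21)² + (-0.90)² + (3.19)² = 71.8961.
Posterior: Inv-Gamma(6.0 + 8/2, 11.2 + 71.8961/2) = Inv-Gamma(10.00, 47.14805).
E[σ²|data] = β/(α−1) = 47.14805/9.00 = 5.2387.

5.2387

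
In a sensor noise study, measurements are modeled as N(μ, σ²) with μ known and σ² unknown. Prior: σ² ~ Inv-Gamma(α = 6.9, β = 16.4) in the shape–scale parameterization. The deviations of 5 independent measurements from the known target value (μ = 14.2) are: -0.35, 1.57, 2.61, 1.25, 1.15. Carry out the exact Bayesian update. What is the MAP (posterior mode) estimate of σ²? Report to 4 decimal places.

With known mean μ and an Inverse-Gamma(α, β) prior on σ², the Normal likelihood is conjugate: posterior is Inv-Gamma(α + n/2, β + Σ(xᵢ−μ)²/2).
Σ(xᵢ−μ)² = (-0.35)² + (1.57)² + (2.61)² + (1.25)² + (1.15)² = 12.2845.
Posterior: Inv-Gamma(6.9 + 5/2, 16.4 + 12.2845/2) = Inv-Gamma(9.40, 22.54225).
Mode = β/(α+1) = 22.54225/10.40 = 2.1675.

2.1675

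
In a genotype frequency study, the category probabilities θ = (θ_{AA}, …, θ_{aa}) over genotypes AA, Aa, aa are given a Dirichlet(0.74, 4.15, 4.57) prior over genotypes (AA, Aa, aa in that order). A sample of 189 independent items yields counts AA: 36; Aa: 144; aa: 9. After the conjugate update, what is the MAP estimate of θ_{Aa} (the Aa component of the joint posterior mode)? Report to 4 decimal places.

0.7528

The Dirichlet prior is conjugate to the Multinomial likelihood: each posterior αⱼ = prior αⱼ + observed count nⱼ.
Posterior concentration: (36.74, 148.15, 13.57), total = 198.46.
Joint mode component: (α_{Aa}−1)/(Σα−K) = 147.15/195.46 = 0.7528.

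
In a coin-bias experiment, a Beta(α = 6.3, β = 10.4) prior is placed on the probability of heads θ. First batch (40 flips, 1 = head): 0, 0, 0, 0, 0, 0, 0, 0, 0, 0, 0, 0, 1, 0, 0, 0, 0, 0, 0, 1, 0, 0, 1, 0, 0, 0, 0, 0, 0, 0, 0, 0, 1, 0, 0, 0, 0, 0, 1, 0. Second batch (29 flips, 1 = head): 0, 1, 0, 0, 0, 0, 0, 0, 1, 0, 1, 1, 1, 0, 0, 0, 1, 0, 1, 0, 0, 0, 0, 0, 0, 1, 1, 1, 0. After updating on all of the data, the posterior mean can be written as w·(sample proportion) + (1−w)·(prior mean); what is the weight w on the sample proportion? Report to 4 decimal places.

0.8051

The Beta prior is conjugate to a Binomial/Bernoulli likelihood; the update adds successes to α and failures to β.
Total number of flips: n = 40 + 29 = 69.
Posterior mean = (α₀+k)/(α₀+β₀+n) = [n/(α₀+β₀+n)]·(k/n) + [(α₀+β₀)/(α₀+β₀+n)]·α₀/(α₀+β₀), so only n and the prior enter the weight.
The weight on the data is w = n/(α₀+β₀+n) = 69/(6.3+10.4+69) = 69/85.7 = 0.8051.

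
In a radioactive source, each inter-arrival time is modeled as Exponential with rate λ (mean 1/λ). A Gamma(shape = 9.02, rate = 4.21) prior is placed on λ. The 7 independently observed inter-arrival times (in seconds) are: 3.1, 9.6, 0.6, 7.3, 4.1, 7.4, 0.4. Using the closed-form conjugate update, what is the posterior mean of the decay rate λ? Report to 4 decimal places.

0.4364

With a Gamma(shape α, rate β) prior on the exponential rate λ, the posterior after n observations with total T = Σxᵢ is Gamma(α+n, β+T).
Sum of observations T = 32.5 seconds; n = 7.
Posterior: Gamma(9.02+7, 4.21+32.5) = Gamma(16.02, 36.71).
Posterior mean of λ = α/β = 16.02/36.71 = 0.4364.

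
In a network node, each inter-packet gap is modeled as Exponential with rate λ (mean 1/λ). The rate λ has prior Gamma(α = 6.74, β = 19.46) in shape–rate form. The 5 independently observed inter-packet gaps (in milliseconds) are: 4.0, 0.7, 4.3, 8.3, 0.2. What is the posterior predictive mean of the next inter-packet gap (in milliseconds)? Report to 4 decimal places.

With a Gamma(shape α, rate β) prior on the exponential rate λ, the posterior after n observations with total T = Σxᵢ is Gamma(α+n, β+T).
Sum of observations T = 17.5 milliseconds; n = 5.
Posterior: Gamma(6.74+5, 19.46+17.5) = Gamma(11.74, 36.96).
The predictive distribution for the next observation is Lomax; its mean is β/(α−1) = 36.96/10.74 = 3.4413.

3.4413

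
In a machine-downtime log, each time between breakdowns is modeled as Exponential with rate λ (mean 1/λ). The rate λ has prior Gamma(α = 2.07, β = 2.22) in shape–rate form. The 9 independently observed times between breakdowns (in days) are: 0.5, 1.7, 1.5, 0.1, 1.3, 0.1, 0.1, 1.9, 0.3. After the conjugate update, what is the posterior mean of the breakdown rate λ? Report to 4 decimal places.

With a Gamma(shape α, rate β) prior on the exponential rate λ, the posterior after n observations with total T = Σxᵢ is Gamma(α+n, β+T).
Sum of observations T = 7.5 days; n = 9.
Posterior: Gamma(2.07+9, 2.22+7.5) = Gamma(11.07, 9.72).
Posterior mean of λ = α/β = 11.07/9.72 = 1.1389.

1.1389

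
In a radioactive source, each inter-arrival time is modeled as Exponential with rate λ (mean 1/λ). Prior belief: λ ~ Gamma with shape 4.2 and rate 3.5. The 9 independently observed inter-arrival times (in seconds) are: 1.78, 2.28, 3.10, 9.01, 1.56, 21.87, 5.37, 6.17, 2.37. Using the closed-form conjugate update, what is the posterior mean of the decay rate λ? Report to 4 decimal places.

0.2315

With a Gamma(shape α, rate β) prior on the exponential rate λ, the posterior after n observations with total T = Σxᵢ is Gamma(α+n, β+T).
Sum of observations T = 53.51 seconds; n = 9.
Posterior: Gamma(4.2+9, 3.5+53.51) = Gamma(13.2, 57.01).
Posterior mean of λ = α/β = 13.2/57.01 = 0.2315.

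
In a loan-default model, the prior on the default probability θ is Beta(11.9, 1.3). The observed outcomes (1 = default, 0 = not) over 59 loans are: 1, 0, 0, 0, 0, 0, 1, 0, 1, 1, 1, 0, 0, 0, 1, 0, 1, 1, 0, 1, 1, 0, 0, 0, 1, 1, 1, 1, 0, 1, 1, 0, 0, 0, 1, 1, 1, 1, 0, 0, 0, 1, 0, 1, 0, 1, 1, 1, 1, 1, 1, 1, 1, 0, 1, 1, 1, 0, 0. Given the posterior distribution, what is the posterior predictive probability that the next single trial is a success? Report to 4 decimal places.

The Beta prior is conjugate to a Binomial/Bernoulli likelihood; the update adds successes to α and failures to β.
Posterior: Beta(α+k, β+n−k) = Beta(11.9+33, 1.3+26) = Beta(44.9, 27.3).
For a single future Bernoulli trial, P(success | data) = α/(α+β) = 0.6219.

0.6219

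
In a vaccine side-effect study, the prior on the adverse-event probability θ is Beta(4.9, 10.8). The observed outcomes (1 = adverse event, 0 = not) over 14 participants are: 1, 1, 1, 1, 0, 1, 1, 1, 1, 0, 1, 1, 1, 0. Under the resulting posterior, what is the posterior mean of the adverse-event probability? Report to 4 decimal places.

The Beta prior is conjugate to a Binomial/Bernoulli likelihood; the update adds successes to α and failures to β.
Posterior: Beta(α+k, β+n−k) = Beta(4.9+11, 10.8+3) = Beta(15.9, 13.8).
Posterior mean = α/(α+β) = 15.9/29.7 = 0.5354.

0.5354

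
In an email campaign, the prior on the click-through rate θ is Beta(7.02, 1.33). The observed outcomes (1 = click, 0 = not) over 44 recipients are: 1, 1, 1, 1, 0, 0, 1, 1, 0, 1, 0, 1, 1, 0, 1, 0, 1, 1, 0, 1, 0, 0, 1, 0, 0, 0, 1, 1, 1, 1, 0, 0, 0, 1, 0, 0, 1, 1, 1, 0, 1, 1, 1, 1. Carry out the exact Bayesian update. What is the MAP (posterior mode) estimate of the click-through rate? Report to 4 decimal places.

The Beta prior is conjugate to a Binomial/Bernoulli likelihood; the update adds successes to α and failures to β.
Posterior: Beta(α+k, β+n−k) = Beta(7.02+26, 1.33+18) = Beta(33.02, 19.33).
Mode of Beta(a,b) for a,b>1 is (a−1)/(a+b−2) = 32.02/50.35 = 0.6359.

0.6359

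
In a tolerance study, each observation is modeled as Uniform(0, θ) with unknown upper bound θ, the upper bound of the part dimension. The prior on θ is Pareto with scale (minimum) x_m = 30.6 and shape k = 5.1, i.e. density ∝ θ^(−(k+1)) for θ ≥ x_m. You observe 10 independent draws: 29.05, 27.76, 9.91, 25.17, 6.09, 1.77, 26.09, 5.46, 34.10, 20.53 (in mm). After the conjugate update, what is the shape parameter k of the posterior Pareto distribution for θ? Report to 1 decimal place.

15.1

A Pareto(scale x_m, shape k) prior on the upper bound θ of Uniform(0, θ) is conjugate: posterior is Pareto(max(x_m, max xᵢ), k + n).
Sample maximum = 34.10; prior scale x_m = 30.6 → posterior scale = max = 34.10.
Posterior shape = 5.1 + 10 = 15.1.
Posterior shape k = 15.1.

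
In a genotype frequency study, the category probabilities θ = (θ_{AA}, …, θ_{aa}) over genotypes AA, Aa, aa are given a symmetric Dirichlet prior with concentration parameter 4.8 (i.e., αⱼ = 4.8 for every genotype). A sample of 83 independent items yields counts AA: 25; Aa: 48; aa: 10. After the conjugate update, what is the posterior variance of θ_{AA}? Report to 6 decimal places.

0.002158

The Dirichlet prior is conjugate to the Multinomial likelihood: each posterior αⱼ = prior αⱼ + observed count nⱼ.
Posterior concentration: (29.8, 52.8, 14.8), total = 97.4.
Var[θ_j] = α_j(Σα−α_j)/((Σα)²(Σα+1)) = 29.8·67.6/(97.4²·98.4) = 0.002158.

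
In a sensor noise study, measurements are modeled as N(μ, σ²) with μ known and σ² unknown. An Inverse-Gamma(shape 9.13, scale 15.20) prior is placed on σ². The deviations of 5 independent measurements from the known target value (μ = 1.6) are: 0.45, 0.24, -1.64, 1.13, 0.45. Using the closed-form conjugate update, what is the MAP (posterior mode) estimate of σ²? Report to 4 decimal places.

With known mean μ and an Inverse-Gamma(α, β) prior on σ², the Normal likelihood is conjugate: posterior is Inv-Gamma(α + n/2, β + Σ(xᵢ−μ)²/2).
Σ(xᵢ−μ)² = (0.45)² + (0.24)² + (-1.64)² + (1.13)² + (0.45)² = 4.4291.
Posterior: Inv-Gamma(9.13 + 5/2, 15.20 + 4.4291/2) = Inv-Gamma(11.63, 17.41455).
Mode = β/(α+1) = 17.41455/12.63 = 1.3788.

1.3788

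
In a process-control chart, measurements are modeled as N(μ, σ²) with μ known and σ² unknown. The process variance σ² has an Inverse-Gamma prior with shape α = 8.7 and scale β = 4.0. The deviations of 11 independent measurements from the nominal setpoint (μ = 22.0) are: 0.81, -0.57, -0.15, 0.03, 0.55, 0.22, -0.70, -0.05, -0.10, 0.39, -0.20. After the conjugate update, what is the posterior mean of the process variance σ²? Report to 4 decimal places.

With known mean μ and an Inverse-Gamma(α, β) prior on σ², the Normal likelihood is conjugate: posterior is Inv-Gamma(α + n/2, β + Σ(xᵢ−μ)²/2).
Σ(xᵢ−μ)² = (0.81)² + (-0.57)² + (-0.15)² + (0.03)² + (0.55)² + (0.22)² + (-0.70)² + (-0.05)² + (-0.10)² + (0.39)² + (-0.20)² = 2.0499.
Posterior: Inv-Gamma(8.7 + 11/2, 4.0 + 2.0499/2) = Inv-Gamma(14.20, 5.02495).
E[σ²|data] = β/(α−1) = 5.02495/13.20 = 0.3807.

0.3807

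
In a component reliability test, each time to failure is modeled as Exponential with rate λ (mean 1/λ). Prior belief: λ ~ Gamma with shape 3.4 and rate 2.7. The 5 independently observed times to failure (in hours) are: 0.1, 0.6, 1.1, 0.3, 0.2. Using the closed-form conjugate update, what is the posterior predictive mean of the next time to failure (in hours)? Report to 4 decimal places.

0.6757

With a Gamma(shape α, rate β) prior on the exponential rate λ, the posterior after n observations with total T = Σxᵢ is Gamma(α+n, β+T).
Sum of observations T = 2.3 hours; n = 5.
Posterior: Gamma(3.4+5, 2.7+2.3) = Gamma(8.4, 5.0).
The predictive distribution for the next observation is Lomax; its mean is β/(α−1) = 5.0/7.4 = 0.6757.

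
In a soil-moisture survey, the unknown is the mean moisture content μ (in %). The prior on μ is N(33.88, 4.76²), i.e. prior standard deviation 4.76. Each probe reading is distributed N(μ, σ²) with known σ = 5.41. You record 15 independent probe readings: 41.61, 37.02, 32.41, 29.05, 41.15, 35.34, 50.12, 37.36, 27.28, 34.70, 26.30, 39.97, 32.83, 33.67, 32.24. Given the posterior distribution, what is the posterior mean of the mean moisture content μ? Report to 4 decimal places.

For Normal data with known variance σ², a Normal(μ₀, σ₀²) prior on μ is conjugate. Posterior precision = 1/σ₀² + n/σ²; posterior mean is the precision-weighted average of μ₀ and x̄.
Σxᵢ = 41.61 + 37.02 + 32.41 + 29.05 + 41.15 + 35.34 + 50.12 + 37.36 + 27.28 + 34.70 + 26.30 + 39.97 + 32.83 + 33.67 + 32.24 = 531.05, so n·x̄ = 531.05.
σ₀² = 4.76² = 22.6576, σ² = 5.41² = 29.2681; σ² + n·σ₀² = 29.2681 + 15·22.6576 = 369.1321.
Posterior mean = (μ₀/σ₀² + n·x̄/σ²)/(1/σ₀² + n/σ²) = (σ²·μ₀ + σ₀²·n·x̄)/(σ² + n·σ₀²) = (29.2681·33.88 + 22.6576·531.05)/369.1321 = 13023.921708/369.1321 = 35.2825.

35.2825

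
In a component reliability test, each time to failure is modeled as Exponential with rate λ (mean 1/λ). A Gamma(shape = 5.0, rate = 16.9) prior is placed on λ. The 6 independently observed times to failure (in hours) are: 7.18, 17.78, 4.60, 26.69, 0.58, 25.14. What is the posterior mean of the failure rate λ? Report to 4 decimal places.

0.1113

With a Gamma(shape α, rate β) prior on the exponential rate λ, the posterior after n observations with total T = Σxᵢ is Gamma(α+n, β+T).
Sum of observations T = 81.97 hours; n = 6.
Posterior: Gamma(5.0+6, 16.9+81.97) = Gamma(11.0, 98.87).
Posterior mean of λ = α/β = 11.0/98.87 = 0.1113.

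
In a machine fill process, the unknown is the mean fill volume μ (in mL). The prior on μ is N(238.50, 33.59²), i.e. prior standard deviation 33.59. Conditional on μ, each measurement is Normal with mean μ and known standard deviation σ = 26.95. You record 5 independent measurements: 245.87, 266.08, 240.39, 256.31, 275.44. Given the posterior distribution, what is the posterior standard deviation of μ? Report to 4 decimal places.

For Normal data with known variance σ², a Normal(μ₀, σ₀²) prior on μ is conjugate. Posterior precision = 1/σ₀² + n/σ²; posterior mean is the precision-weighted average of μ₀ and x̄.
σ₀² = 33.59² = 1128.2881, σ² = 26.95² = 726.3025; σ² + n·σ₀² = 726.3025 + 5·1128.2881 = 6367.743.
Posterior precision = 1/σ₀² + n/σ² = 1/1128.2881 + 5/726.3025 = (σ² + n·σ₀²)/(σ₀²σ²) = 6367.743/(1128.2881·726.3025); posterior variance σₙ² = σ₀²σ²/(σ² + n·σ₀²) = 1128.2881·726.3025/6367.743 = 128.692139.
Posterior SD = √σₙ² = √(1128.2881·726.3025/6367.743) = 11.3443.

11.3443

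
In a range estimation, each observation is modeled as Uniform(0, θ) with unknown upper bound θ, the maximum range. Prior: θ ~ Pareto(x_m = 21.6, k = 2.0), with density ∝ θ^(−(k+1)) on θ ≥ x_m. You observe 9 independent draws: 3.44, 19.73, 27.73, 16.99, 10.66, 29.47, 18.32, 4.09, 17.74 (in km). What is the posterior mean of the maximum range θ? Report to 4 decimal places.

A Pareto(scale x_m, shape k) prior on the upper bound θ of Uniform(0, θ) is conjugate: posterior is Pareto(max(x_m, max xᵢ), k + n).
Sample maximum = 29.47; prior scale x_m = 21.6 → posterior scale = max = 29.47.
Posterior shape = 2.0 + 9 = 11.0.
E[θ|data] = k·x_m/(k−1) = 11.0·29.47/10.0 = 32.4170.

32.4170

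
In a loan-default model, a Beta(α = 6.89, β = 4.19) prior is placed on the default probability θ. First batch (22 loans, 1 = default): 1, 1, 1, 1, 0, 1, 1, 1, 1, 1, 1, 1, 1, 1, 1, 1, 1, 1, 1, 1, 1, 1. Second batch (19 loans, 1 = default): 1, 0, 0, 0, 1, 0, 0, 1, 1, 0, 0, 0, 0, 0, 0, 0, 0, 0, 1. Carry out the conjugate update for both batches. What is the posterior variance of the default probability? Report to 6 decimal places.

The Beta prior is conjugate to a Binomial/Bernoulli likelihood; the update adds successes to α and failures to β.
After batch 1: Beta(6.89+21, 4.19+1) = Beta(27.89, 5.19).
After batch 2: Beta(27.89+5, 5.19+14) = Beta(32.89, 19.19).
Var = αβ/((α+β)²(α+β+1)) = 32.89·19.19/(52.08²·53.08) = 0.004384.

0.004384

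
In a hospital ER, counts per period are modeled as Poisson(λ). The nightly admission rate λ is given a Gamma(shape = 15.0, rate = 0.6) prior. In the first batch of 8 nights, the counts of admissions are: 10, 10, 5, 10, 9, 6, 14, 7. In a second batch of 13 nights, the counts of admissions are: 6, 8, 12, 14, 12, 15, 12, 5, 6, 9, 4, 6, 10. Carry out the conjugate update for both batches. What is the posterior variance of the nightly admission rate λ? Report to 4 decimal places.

0.4394

With a Gamma(shape α, rate β) prior, the Poisson likelihood is conjugate: the posterior is Gamma(α + ΣXᵢ, β + n).
Batch 1: sum of counts S = 71 over n = 8 nights.
After batch 1: Gamma(α+S, β+n) = Gamma(15.0+71, 0.6+8) = Gamma(86.0, 8.6).
Batch 2: sum of counts S = 119 over n = 13 nights.
After batch 2: Gamma(α+S, β+n) = Gamma(86.0+119, 8.6+13) = Gamma(205.0, 21.6).
Var = α/β² = 205.0/21.6² = 0.4394.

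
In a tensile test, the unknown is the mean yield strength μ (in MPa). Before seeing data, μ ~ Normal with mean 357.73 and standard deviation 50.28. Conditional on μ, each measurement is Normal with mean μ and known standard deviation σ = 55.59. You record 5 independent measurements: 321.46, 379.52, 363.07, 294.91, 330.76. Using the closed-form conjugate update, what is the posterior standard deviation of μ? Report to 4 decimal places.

For Normal data with known variance σ², a Normal(μ₀, σ₀²) prior on μ is conjugate. Posterior precision = 1/σ₀² + n/σ²; posterior mean is the precision-weighted average of μ₀ and x̄.
σ₀² = 50.28² = 2528.0784, σ² = 55.59² = 3090.2481; σ² + n·σ₀² = 3090.2481 + 5·2528.0784 = 15730.6401.
Posterior precision = 1/σ₀² + n/σ² = 1/2528.0784 + 5/3090.2481 = (σ² + n·σ₀²)/(σ₀²σ²) = 15730.6401/(2528.0784·3090.2481); posterior variance σₙ² = σ₀²σ²/(σ² + n·σ₀²) = 2528.0784·3090.2481/15730.6401 = 496.635192.
Posterior SD = √σₙ² = √(2528.0784·3090.2481/15730.6401) = 22.2853.

22.2853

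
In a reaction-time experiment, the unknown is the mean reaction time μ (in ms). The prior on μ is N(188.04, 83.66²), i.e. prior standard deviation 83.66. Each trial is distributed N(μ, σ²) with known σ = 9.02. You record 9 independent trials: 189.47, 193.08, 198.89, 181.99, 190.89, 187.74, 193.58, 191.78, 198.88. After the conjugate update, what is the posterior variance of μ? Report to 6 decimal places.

9.028383

For Normal data with known variance σ², a Normal(μ₀, σ₀²) prior on μ is conjugate. Posterior precision = 1/σ₀² + n/σ²; posterior mean is the precision-weighted average of μ₀ and x̄.
σ₀² = 83.66² = 6998.9956, σ² = 9.02² = 81.3604; σ² + n·σ₀² = 81.3604 + 9·6998.9956 = 63072.3208.
Posterior precision = 1/σ₀² + n/σ² = 1/6998.9956 + 9/81.3604 = (σ² + n·σ₀²)/(σ₀²σ²) = 63072.3208/(6998.9956·81.3604); posterior variance σₙ² = σ₀²σ²/(σ² + n·σ₀²) = 6998.9956·81.3604/63072.3208 = 9.028383.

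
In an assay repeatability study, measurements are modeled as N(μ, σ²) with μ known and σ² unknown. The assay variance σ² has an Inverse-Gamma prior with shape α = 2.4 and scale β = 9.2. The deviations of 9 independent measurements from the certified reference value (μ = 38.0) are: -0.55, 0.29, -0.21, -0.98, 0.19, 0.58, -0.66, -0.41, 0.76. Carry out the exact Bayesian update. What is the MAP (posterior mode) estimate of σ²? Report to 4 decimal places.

1.3509

With known mean μ and an Inverse-Gamma(α, β) prior on σ², the Normal likelihood is conjugate: posterior is Inv-Gamma(α + n/2, β + Σ(xᵢ−μ)²/2).
Σ(xᵢ−μ)² = (-0.55)² + (0.29)² + (-0.21)² + (-0.98)² + (0.19)² + (0.58)² + (-0.66)² + (-0.41)² + (0.76)² = 2.9449.
Posterior: Inv-Gamma(2.4 + 9/2, 9.2 + 2.9449/2) = Inv-Gamma(6.90, 10.67245).
Mode = β/(α+1) = 10.67245/7.90 = 1.3509.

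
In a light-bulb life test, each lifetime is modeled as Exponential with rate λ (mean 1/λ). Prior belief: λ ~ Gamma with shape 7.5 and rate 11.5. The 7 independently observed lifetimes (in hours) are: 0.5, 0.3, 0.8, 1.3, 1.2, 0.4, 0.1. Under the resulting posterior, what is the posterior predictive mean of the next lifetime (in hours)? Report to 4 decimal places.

With a Gamma(shape α, rate β) prior on the exponential rate λ, the posterior after n observations with total T = Σxᵢ is Gamma(α+n, β+T).
Sum of observations T = 4.6 hours; n = 7.
Posterior: Gamma(7.5+7, 11.5+4.6) = Gamma(14.5, 16.1).
The predictive distribution for the next observation is Lomax; its mean is β/(α−1) = 16.1/13.5 = 1.1926.

1.1926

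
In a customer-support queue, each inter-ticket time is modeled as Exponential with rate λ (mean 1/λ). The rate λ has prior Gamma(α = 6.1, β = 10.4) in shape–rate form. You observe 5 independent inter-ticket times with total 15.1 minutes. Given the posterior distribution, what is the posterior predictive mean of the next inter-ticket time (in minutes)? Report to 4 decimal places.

2.5248

With a Gamma(shape α, rate β) prior on the exponential rate λ, the posterior after n observations with total T = Σxᵢ is Gamma(α+n, β+T).
Posterior: Gamma(6.1+5, 10.4+15.1) = Gamma(11.1, 25.5).
The predictive distribution for the next observation is Lomax; its mean is β/(α−1) = 25.5/10.1 = 2.5248.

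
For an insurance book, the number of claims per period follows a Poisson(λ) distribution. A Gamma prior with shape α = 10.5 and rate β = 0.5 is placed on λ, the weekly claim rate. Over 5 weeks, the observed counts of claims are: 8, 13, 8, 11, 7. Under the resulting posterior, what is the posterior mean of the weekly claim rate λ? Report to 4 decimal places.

With a Gamma(shape α, rate β) prior, the Poisson likelihood is conjugate: the posterior is Gamma(α + ΣXᵢ, β + n).
Sum of counts S = 47 over n = 5 weeks.
Posterior: Gamma(α+S, β+n) = Gamma(10.5+47, 0.5+5) = Gamma(57.5, 5.5).
Posterior mean = α/β = 57.5/5.5 = 10.4545.

10.4545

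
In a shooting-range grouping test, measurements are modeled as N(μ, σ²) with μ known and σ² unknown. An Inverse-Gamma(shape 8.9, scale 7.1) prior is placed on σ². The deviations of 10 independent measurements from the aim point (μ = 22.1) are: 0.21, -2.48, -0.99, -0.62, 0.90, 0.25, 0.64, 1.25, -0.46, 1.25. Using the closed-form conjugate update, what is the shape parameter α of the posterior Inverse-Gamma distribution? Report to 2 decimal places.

13.90

With known mean μ and an Inverse-Gamma(α, β) prior on σ², the Normal likelihood is conjugate: posterior is Inv-Gamma(α + n/2, β + Σ(xᵢ−μ)²/2).
Σ(xᵢ−μ)² = (0.21)² + (-2.48)² + (-0.99)² + (-0.62)² + (0.90)² + (0.25)² + (0.64)² + (1.25)² + (-0.46)² + (1.25)² = 12.1777.
Posterior: Inv-Gamma(8.9 + 10/2, 7.1 + 12.1777/2) = Inv-Gamma(13.90, 13.18885).
Posterior α = 13.90.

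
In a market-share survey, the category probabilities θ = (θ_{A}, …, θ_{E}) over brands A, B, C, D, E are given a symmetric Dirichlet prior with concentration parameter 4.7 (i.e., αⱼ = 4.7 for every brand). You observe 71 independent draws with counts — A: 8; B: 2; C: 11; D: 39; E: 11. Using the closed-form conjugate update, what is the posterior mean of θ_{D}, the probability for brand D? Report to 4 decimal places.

0.4624

The Dirichlet prior is conjugate to the Multinomial likelihood: each posterior αⱼ = prior αⱼ + observed count nⱼ.
Posterior concentration: (12.7, 6.7, 15.7, 43.7, 15.7), total = 94.5.
E[θ_{D}|data] = α_{D}/Σα = 43.7/94.5 = 0.4624.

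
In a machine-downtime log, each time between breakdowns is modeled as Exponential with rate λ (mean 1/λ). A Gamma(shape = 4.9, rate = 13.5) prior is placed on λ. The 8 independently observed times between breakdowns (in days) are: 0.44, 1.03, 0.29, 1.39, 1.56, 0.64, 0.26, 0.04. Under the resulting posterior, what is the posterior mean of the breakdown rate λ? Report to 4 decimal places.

With a Gamma(shape α, rate β) prior on the exponential rate λ, the posterior after n observations with total T = Σxᵢ is Gamma(α+n, β+T).
Sum of observations T = 5.65 days; n = 8.
Posterior: Gamma(4.9+8, 13.5+5.65) = Gamma(12.9, 19.15).
Posterior mean of λ = α/β = 12.9/19.15 = 0.6736.

0.6736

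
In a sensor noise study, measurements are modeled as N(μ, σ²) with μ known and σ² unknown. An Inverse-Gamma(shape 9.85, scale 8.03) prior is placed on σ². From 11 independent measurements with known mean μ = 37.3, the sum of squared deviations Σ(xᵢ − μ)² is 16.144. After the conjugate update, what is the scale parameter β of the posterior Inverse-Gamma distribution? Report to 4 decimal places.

16.1020

With known mean μ and an Inverse-Gamma(α, β) prior on σ², the Normal likelihood is conjugate: posterior is Inv-Gamma(α + n/2, β + Σ(xᵢ−μ)²/2).
Posterior: Inv-Gamma(9.85 + 11/2, 8.03 + 16.144/2) = Inv-Gamma(15.35, 16.1020).
Posterior β = 16.1020.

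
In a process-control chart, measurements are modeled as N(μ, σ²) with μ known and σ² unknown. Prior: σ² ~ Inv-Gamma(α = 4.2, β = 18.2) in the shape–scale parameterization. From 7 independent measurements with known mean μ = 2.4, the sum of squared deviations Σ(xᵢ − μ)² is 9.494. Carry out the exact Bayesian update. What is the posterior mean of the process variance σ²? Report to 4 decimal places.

3.4249

With known mean μ and an Inverse-Gamma(α, β) prior on σ², the Normal likelihood is conjugate: posterior is Inv-Gamma(α + n/2, β + Σ(xᵢ−μ)²/2).
Posterior: Inv-Gamma(4.2 + 7/2, 18.2 + 9.494/2) = Inv-Gamma(7.70, 22.9470).
E[σ²|data] = β/(α−1) = 22.9470/6.70 = 3.4249.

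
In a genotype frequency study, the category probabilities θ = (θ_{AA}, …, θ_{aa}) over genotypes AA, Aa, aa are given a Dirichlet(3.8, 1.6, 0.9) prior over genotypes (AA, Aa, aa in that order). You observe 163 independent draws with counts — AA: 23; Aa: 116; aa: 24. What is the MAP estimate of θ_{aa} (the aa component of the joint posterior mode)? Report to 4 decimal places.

The Dirichlet prior is conjugate to the Multinomial likelihood: each posterior αⱼ = prior αⱼ + observed count nⱼ.
Posterior concentration: (26.8, 117.6, 24.9), total = 169.3.
Joint mode component: (α_{aa}−1)/(Σα−K) = 23.9/166.3 = 0.1437.

0.1437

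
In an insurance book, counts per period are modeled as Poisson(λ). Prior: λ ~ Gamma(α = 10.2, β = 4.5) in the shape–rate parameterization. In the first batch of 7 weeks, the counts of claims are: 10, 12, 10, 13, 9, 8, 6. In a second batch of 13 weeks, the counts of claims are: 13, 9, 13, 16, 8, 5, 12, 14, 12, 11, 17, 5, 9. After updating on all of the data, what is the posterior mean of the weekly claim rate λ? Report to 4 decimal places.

With a Gamma(shape α, rate β) prior, the Poisson likelihood is conjugate: the posterior is Gamma(α + ΣXᵢ, β + n).
Batch 1: sum of counts S = 68 over n = 7 weeks.
After batch 1: Gamma(α+S, β+n) = Gamma(10.2+68, 4.5+7) = Gamma(78.2, 11.5).
Batch 2: sum of counts S = 144 over n = 13 weeks.
After batch 2: Gamma(α+S, β+n) = Gamma(78.2+144, 11.5+13) = Gamma(222.2, 24.5).
Posterior mean = α/β = 222.2/24.5 = 9.0694.

9.0694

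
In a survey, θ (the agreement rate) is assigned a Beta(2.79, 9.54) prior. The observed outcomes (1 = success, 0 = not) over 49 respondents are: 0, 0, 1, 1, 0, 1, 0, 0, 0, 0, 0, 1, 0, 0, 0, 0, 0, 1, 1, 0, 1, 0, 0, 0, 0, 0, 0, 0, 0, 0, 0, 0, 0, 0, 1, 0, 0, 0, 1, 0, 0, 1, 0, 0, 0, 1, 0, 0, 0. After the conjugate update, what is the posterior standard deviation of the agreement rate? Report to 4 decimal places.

The Beta prior is conjugate to a Binomial/Bernoulli likelihood; the update adds successes to α and failures to β.
Posterior: Beta(α+k, β+n−k) = Beta(2.79+11, 9.54+38) = Beta(13.79, 47.54).
Var = αβ/((α+β)²(α+β+1)) = 13.79·47.54/(61.33²·62.33) = 0.00279628; SD = √0.00279628 = 0.0529.

0.0529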